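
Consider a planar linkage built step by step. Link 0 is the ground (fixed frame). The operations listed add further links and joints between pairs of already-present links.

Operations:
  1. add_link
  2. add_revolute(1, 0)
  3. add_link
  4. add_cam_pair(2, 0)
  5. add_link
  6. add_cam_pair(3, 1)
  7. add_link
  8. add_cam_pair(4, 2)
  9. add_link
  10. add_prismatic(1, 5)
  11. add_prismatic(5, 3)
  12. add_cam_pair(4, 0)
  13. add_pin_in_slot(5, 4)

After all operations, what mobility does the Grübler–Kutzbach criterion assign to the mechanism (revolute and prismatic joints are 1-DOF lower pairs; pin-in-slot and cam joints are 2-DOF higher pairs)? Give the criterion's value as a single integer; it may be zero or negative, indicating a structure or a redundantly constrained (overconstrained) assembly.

L=1 J1=0 J2=0
add link → L=2 J1=0 J2=0
R@1,0 dof=1 J1 → L=2 J1=1 J2=0
add link → L=3 J1=1 J2=0
C@2,0 dof=2 J2 → L=3 J1=1 J2=1
add link → L=4 J1=1 J2=1
C@3,1 dof=2 J2 → L=4 J1=1 J2=2
add link → L=5 J1=1 J2=2
C@4,2 dof=2 J2 → L=5 J1=1 J2=3
add link → L=6 J1=1 J2=3
P@1,5 dof=1 J1 → L=6 J1=2 J2=3
P@5,3 dof=1 J1 → L=6 J1=3 J2=3
C@4,0 dof=2 J2 → L=6 J1=3 J2=4
PS@5,4 dof=2 J2 → L=6 J1=3 J2=5
M=3(L−1)−2J1−J2=3·5−2·3−5=4

M = 4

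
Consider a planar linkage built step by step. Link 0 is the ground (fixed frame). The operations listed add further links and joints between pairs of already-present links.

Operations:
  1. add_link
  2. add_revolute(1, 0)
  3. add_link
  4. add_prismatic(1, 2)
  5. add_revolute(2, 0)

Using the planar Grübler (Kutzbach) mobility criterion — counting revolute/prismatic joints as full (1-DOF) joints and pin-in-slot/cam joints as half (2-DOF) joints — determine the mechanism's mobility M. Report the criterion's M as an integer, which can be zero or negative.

M = 0

link 0 = ground. State L|J1|J2 = 1|0|0
+link1  2|0|0
R(1,0) f=1→J1  2|1|0
+link2  3|1|0
P(1,2) f=1→J1  3|2|0
R(2,0) f=1→J1  3|3|0
M = 3(3−1)−2·3−0 = 6−6−0 = 0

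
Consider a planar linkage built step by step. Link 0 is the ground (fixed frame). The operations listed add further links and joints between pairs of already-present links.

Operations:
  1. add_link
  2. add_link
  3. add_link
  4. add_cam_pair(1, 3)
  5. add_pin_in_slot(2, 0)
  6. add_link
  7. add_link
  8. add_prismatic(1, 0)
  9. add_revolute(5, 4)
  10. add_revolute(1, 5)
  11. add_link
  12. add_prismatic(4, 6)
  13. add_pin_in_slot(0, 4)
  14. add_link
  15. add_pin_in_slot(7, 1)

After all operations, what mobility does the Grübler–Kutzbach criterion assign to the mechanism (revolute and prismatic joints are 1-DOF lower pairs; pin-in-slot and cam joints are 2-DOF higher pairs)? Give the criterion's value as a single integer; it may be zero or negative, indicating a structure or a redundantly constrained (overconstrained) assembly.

M = 9

ground; <1,0,0>
#1 <2,0,0>
#2 <3,0,0>
#3 <4,0,0>
C:1↔3 J2 <4,0,1>
PS:2↔0 J2 <4,0,2>
#4 <5,0,2>
#5 <6,0,2>
P:1↔0 J1 <6,1,2>
R:5↔4 J1 <6,2,2>
R:1↔5 J1 <6,3,2>
#6 <7,3,2>
P:4↔6 J1 <7,4,2>
PS:0↔4 J2 <7,4,3>
#7 <8,4,3>
PS:7↔1 J2 <8,4,4>
3×7 − 2×4 − 1×4 = 9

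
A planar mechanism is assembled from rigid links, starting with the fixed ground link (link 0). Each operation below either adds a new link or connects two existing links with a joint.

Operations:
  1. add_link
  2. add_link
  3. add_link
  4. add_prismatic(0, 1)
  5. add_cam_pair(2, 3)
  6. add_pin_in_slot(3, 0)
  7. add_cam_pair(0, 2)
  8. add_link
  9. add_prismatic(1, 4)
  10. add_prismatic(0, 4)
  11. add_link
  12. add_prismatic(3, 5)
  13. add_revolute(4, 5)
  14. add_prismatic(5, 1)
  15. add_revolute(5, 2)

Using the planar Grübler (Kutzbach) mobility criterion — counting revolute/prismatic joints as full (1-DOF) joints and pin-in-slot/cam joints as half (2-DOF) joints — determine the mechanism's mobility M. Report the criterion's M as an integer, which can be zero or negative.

[1;0;0] (link 0 is ground)
L+ [2;0;0]
L+ [3;0;0]
L+ [4;0;0]
P(0,1)∈J1 [4;1;0]
C(2,3)∈J2 [4;1;1]
PS(3,0)∈J2 [4;1;2]
C(0,2)∈J2 [4;1;3]
L+ [5;1;3]
P(1,4)∈J1 [5;2;3]
P(0,4)∈J1 [5;3;3]
L+ [6;3;3]
P(3,5)∈J1 [6;4;3]
R(4,5)∈J1 [6;5;3]
P(5,1)∈J1 [6;6;3]
R(5,2)∈J1 [6;7;3]
mobility = 15 − 14 − 3 = -2

M = -2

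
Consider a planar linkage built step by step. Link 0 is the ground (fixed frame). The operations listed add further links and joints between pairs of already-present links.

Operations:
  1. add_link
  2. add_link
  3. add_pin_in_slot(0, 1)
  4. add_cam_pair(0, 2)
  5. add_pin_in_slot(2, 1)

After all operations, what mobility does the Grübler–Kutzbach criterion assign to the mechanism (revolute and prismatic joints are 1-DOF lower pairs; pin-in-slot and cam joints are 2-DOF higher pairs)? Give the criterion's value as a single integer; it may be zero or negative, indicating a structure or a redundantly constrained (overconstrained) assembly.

M = 3

L=1 J1=0 J2=0
add link → L=2 J1=0 J2=0
add link → L=3 J1=0 J2=0
PS@0,1 dof=2 J2 → L=3 J1=0 J2=1
C@0,2 dof=2 J2 → L=3 J1=0 J2=2
PS@2,1 dof=2 J2 → L=3 J1=0 J2=3
M=3(L−1)−2J1−J2=3·2−2·0−3=3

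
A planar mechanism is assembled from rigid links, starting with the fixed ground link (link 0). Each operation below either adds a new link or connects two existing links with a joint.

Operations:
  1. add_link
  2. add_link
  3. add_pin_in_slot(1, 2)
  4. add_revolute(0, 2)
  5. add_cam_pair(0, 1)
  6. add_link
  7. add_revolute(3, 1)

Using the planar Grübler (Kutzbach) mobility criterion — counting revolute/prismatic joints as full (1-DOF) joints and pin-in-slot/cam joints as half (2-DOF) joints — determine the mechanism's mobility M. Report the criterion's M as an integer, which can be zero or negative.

M = 3

ground; <1,0,0>
#1 <2,0,0>
#2 <3,0,0>
PS:1↔2 J2 <3,0,1>
R:0↔2 J1 <3,1,1>
C:0↔1 J2 <3,1,2>
#3 <4,1,2>
R:3↔1 J1 <4,2,2>
3×3 − 2×2 − 1×2 = 3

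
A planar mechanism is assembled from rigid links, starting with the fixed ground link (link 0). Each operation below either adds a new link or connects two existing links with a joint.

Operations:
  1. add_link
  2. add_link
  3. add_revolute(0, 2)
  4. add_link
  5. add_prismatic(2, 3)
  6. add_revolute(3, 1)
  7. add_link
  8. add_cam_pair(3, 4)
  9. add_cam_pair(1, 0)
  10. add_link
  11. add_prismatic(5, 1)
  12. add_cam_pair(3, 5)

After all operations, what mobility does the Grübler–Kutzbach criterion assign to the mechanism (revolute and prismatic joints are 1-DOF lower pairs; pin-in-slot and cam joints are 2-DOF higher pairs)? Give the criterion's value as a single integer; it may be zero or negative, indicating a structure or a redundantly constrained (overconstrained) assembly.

link 0 = ground. State L|J1|J2 = 1|0|0
+link1  2|0|0
+link2  3|0|0
R(0,2) f=1→J1  3|1|0
+link3  4|1|0
P(2,3) f=1→J1  4|2|0
R(3,1) f=1→J1  4|3|0
+link4  5|3|0
C(3,4) f=2→J2  5|3|1
C(1,0) f=2→J2  5|3|2
+link5  6|3|2
P(5,1) f=1→J1  6|4|2
C(3,5) f=2→J2  6|4|3
M = 3(6−1)−2·4−3 = 15−8−3 = 4

M = 4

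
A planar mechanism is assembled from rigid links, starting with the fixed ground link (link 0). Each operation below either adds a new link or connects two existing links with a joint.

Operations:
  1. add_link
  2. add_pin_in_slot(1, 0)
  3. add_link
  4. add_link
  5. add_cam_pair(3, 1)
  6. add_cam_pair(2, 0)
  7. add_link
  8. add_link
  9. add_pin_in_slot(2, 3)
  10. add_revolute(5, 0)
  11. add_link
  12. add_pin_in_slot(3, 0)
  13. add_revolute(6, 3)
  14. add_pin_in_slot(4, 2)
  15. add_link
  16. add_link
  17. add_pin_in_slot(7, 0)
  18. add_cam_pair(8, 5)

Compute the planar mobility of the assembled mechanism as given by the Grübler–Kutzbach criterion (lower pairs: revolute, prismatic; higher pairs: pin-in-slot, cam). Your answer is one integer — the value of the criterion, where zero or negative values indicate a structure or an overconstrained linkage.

[1;0;0] (link 0 is ground)
L+ [2;0;0]
PS(1,0)∈J2 [2;0;1]
L+ [3;0;1]
L+ [4;0;1]
C(3,1)∈J2 [4;0;2]
C(2,0)∈J2 [4;0;3]
L+ [5;0;3]
L+ [6;0;3]
PS(2,3)∈J2 [6;0;4]
R(5,0)∈J1 [6;1;4]
L+ [7;1;4]
PS(3,0)∈J2 [7;1;5]
R(6,3)∈J1 [7;2;5]
PS(4,2)∈J2 [7;2;6]
L+ [8;2;6]
L+ [9;2;6]
PS(7,0)∈J2 [9;2;7]
C(8,5)∈J2 [9;2;8]
mobility = 24 − 4 − 8 = 12

M = 12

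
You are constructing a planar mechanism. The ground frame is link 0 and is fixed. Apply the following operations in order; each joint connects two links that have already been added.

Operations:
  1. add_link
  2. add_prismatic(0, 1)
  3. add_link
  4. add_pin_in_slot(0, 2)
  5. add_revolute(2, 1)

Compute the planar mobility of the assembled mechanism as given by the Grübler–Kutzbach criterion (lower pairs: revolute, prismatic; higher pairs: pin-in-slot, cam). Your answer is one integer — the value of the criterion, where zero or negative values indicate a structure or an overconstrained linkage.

M = 1

L=1 J1=0 J2=0
add link → L=2 J1=0 J2=0
P@0,1 dof=1 J1 → L=2 J1=1 J2=0
add link → L=3 J1=1 J2=0
PS@0,2 dof=2 J2 → L=3 J1=1 J2=1
R@2,1 dof=1 J1 → L=3 J1=2 J2=1
M=3(L−1)−2J1−J2=3·2−2·2−1=1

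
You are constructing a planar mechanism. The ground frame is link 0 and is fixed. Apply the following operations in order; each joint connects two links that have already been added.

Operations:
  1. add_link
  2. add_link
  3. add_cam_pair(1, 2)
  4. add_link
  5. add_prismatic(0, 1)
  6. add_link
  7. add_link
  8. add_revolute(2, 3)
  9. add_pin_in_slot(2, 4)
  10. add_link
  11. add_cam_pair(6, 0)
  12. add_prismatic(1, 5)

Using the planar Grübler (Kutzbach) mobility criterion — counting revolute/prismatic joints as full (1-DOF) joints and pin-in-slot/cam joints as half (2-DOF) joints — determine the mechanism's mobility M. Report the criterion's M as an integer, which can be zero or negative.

ground; <1,0,0>
#1 <2,0,0>
#2 <3,0,0>
C:1↔2 J2 <3,0,1>
#3 <4,0,1>
P:0↔1 J1 <4,1,1>
#4 <5,1,1>
#5 <6,1,1>
R:2↔3 J1 <6,2,1>
PS:2↔4 J2 <6,2,2>
#6 <7,2,2>
C:6↔0 J2 <7,2,3>
P:1↔5 J1 <7,3,3>
3×6 − 2×3 − 1×3 = 9

M = 9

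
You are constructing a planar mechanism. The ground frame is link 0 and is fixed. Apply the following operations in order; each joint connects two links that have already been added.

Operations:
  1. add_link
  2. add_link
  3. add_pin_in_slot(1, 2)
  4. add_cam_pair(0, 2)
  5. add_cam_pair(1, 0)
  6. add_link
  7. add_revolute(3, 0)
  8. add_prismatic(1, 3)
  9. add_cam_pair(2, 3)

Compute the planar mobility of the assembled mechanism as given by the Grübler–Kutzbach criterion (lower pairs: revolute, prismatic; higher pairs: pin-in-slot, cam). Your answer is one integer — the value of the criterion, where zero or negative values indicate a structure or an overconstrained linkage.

M = 1

[1;0;0] (link 0 is ground)
L+ [2;0;0]
L+ [3;0;0]
PS(1,2)∈J2 [3;0;1]
C(0,2)∈J2 [3;0;2]
C(1,0)∈J2 [3;0;3]
L+ [4;0;3]
R(3,0)∈J1 [4;1;3]
P(1,3)∈J1 [4;2;3]
C(2,3)∈J2 [4;2;4]
mobility = 9 − 4 − 4 = 1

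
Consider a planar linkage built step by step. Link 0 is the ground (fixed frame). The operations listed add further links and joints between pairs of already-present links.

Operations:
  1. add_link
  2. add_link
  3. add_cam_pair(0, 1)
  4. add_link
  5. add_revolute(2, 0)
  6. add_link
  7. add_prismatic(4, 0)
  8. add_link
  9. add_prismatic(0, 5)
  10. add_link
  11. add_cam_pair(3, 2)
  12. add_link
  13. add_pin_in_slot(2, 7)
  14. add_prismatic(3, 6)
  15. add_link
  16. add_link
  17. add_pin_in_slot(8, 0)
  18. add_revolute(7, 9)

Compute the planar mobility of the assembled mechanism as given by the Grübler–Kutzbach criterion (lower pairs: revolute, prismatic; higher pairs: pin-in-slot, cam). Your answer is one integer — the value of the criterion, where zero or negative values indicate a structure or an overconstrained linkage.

ground; <1,0,0>
#1 <2,0,0>
#2 <3,0,0>
C:0↔1 J2 <3,0,1>
#3 <4,0,1>
R:2↔0 J1 <4,1,1>
#4 <5,1,1>
P:4↔0 J1 <5,2,1>
#5 <6,2,1>
P:0↔5 J1 <6,3,1>
#6 <7,3,1>
C:3↔2 J2 <7,3,2>
#7 <8,3,2>
PS:2↔7 J2 <8,3,3>
P:3↔6 J1 <8,4,3>
#8 <9,4,3>
#9 <10,4,3>
PS:8↔0 J2 <10,4,4>
R:7↔9 J1 <10,5,4>
3×9 − 2×5 − 1×4 = 13

M = 13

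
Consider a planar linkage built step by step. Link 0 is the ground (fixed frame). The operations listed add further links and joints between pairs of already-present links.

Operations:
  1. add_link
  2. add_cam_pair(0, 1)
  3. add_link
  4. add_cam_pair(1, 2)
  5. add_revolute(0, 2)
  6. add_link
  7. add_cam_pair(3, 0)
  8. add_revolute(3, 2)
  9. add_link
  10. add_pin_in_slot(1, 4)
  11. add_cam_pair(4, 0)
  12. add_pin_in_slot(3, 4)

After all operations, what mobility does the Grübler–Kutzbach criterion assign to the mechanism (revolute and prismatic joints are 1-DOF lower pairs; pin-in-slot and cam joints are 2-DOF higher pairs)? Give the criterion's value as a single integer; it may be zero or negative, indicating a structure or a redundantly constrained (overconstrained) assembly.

M = 2

(L,J1,J2)=(1,0,0); link0 fixed
link1: (2,0,0)
C 0-1 [J2]: (2,0,1)
link2: (3,0,1)
C 1-2 [J2]: (3,0,2)
R 0-2 [J1]: (3,1,2)
link3: (4,1,2)
C 3-0 [J2]: (4,1,3)
R 3-2 [J1]: (4,2,3)
link4: (5,2,3)
PS 1-4 [J2]: (5,2,4)
C 4-0 [J2]: (5,2,5)
PS 3-4 [J2]: (5,2,6)
Grübler: 3·4 − 2·2 − 6 = 2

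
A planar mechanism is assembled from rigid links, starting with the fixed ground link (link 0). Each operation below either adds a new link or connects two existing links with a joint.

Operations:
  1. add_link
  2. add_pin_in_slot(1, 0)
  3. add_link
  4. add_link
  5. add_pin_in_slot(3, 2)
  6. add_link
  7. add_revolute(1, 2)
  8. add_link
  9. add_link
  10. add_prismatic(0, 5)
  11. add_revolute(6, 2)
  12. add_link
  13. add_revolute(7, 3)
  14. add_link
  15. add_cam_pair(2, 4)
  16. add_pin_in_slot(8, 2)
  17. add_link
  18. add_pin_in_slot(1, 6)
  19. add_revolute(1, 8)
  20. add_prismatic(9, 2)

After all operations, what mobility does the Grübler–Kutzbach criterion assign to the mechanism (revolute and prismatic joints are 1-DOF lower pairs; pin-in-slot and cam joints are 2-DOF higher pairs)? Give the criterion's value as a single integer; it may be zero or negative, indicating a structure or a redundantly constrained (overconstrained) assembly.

M = 10

link 0 = ground. State L|J1|J2 = 1|0|0
+link1  2|0|0
PS(1,0) f=2→J2  2|0|1
+link2  3|0|1
+link3  4|0|1
PS(3,2) f=2→J2  4|0|2
+link4  5|0|2
R(1,2) f=1→J1  5|1|2
+link5  6|1|2
+link6  7|1|2
P(0,5) f=1→J1  7|2|2
R(6,2) f=1→J1  7|3|2
+link7  8|3|2
R(7,3) f=1→J1  8|4|2
+link8  9|4|2
C(2,4) f=2→J2  9|4|3
PS(8,2) f=2→J2  9|4|4
+link9  10|4|4
PS(1,6) f=2→J2  10|4|5
R(1,8) f=1→J1  10|5|5
P(9,2) f=1→J1  10|6|5
M = 3(10−1)−2·6−5 = 27−12−5 = 10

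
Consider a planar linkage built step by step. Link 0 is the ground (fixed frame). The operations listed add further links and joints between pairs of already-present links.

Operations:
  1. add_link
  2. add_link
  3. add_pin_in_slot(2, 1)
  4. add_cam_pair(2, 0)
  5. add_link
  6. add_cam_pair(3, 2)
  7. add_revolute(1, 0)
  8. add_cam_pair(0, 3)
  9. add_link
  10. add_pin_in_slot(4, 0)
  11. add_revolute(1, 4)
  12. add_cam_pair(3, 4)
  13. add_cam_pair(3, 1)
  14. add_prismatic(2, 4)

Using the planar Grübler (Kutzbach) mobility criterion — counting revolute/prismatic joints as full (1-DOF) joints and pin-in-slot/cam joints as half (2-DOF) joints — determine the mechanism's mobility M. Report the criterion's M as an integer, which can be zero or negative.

M = -1

ground; <1,0,0>
#1 <2,0,0>
#2 <3,0,0>
PS:2↔1 J2 <3,0,1>
C:2↔0 J2 <3,0,2>
#3 <4,0,2>
C:3↔2 J2 <4,0,3>
R:1↔0 J1 <4,1,3>
C:0↔3 J2 <4,1,4>
#4 <5,1,4>
PS:4↔0 J2 <5,1,5>
R:1↔4 J1 <5,2,5>
C:3↔4 J2 <5,2,6>
C:3↔1 J2 <5,2,7>
P:2↔4 J1 <5,3,7>
3×4 − 2×3 − 1×7 = -1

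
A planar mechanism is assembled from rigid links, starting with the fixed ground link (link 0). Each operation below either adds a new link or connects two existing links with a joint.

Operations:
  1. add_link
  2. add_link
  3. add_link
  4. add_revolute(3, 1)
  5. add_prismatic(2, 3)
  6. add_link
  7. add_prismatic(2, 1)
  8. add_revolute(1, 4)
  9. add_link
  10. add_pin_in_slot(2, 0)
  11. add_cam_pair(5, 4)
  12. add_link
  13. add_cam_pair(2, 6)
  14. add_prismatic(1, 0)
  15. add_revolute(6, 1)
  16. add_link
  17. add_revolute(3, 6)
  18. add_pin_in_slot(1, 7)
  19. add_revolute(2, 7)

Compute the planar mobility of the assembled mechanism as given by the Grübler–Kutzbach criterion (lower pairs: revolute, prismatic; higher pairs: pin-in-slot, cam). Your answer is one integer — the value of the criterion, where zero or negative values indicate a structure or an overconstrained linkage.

L=1 J1=0 J2=0
add link → L=2 J1=0 J2=0
add link → L=3 J1=0 J2=0
add link → L=4 J1=0 J2=0
R@3,1 dof=1 J1 → L=4 J1=1 J2=0
P@2,3 dof=1 J1 → L=4 J1=2 J2=0
add link → L=5 J1=2 J2=0
P@2,1 dof=1 J1 → L=5 J1=3 J2=0
R@1,4 dof=1 J1 → L=5 J1=4 J2=0
add link → L=6 J1=4 J2=0
PS@2,0 dof=2 J2 → L=6 J1=4 J2=1
C@5,4 dof=2 J2 → L=6 J1=4 J2=2
add link → L=7 J1=4 J2=2
C@2,6 dof=2 J2 → L=7 J1=4 J2=3
P@1,0 dof=1 J1 → L=7 J1=5 J2=3
R@6,1 dof=1 J1 → L=7 J1=6 J2=3
add link → L=8 J1=6 J2=3
R@3,6 dof=1 J1 → L=8 J1=7 J2=3
PS@1,7 dof=2 J2 → L=8 J1=7 J2=4
R@2,7 dof=1 J1 → L=8 J1=8 J2=4
M=3(L−1)−2J1−J2=3·7−2·8−4=1

M = 1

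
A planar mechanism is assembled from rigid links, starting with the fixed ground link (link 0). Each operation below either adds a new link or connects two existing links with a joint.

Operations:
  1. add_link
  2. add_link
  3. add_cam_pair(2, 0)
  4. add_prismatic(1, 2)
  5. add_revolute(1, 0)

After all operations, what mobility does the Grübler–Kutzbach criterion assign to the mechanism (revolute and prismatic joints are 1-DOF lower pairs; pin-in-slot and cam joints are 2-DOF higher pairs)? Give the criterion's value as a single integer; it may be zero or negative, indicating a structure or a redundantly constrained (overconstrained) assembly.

ground; <1,0,0>
#1 <2,0,0>
#2 <3,0,0>
C:2↔0 J2 <3,0,1>
P:1↔2 J1 <3,1,1>
R:1↔0 J1 <3,2,1>
3×2 − 2×2 − 1×1 = 1

M = 1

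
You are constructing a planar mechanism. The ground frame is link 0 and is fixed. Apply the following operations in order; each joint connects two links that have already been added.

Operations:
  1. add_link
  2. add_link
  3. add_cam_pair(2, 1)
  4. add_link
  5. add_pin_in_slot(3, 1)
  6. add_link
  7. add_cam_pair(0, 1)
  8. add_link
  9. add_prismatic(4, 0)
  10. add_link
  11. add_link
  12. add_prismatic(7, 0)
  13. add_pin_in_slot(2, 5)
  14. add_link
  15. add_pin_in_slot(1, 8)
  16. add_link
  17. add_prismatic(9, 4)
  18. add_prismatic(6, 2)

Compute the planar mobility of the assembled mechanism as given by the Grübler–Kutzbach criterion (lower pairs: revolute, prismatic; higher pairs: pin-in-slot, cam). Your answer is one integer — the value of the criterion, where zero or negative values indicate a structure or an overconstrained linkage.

M = 14

ground; <1,0,0>
#1 <2,0,0>
#2 <3,0,0>
C:2↔1 J2 <3,0,1>
#3 <4,0,1>
PS:3↔1 J2 <4,0,2>
#4 <5,0,2>
C:0↔1 J2 <5,0,3>
#5 <6,0,3>
P:4↔0 J1 <6,1,3>
#6 <7,1,3>
#7 <8,1,3>
P:7↔0 J1 <8,2,3>
PS:2↔5 J2 <8,2,4>
#8 <9,2,4>
PS:1↔8 J2 <9,2,5>
#9 <10,2,5>
P:9↔4 J1 <10,3,5>
P:6↔2 J1 <10,4,5>
3×9 − 2×4 − 1×5 = 14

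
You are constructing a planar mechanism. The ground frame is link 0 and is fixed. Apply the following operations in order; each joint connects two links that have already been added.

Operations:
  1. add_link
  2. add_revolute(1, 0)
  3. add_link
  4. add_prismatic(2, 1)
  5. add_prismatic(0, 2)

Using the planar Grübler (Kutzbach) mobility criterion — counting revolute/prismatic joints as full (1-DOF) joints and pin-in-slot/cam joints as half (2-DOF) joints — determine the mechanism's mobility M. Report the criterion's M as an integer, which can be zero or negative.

M = 0

[1;0;0] (link 0 is ground)
L+ [2;0;0]
R(1,0)∈J1 [2;1;0]
L+ [3;1;0]
P(2,1)∈J1 [3;2;0]
P(0,2)∈J1 [3;3;0]
mobility = 6 − 6 − 0 = 0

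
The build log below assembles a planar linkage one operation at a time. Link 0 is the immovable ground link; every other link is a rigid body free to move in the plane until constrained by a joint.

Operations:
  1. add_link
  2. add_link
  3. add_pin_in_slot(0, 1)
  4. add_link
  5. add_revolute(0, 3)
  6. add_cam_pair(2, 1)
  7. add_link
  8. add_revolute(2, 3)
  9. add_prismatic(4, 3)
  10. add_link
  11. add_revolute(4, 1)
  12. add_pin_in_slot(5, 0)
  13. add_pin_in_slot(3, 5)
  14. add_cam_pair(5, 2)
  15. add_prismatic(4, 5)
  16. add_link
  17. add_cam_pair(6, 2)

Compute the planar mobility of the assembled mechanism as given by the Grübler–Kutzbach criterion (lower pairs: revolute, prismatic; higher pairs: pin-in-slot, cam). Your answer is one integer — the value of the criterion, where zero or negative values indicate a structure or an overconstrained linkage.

M = 2

ground; <1,0,0>
#1 <2,0,0>
#2 <3,0,0>
PS:0↔1 J2 <3,0,1>
#3 <4,0,1>
R:0↔3 J1 <4,1,1>
C:2↔1 J2 <4,1,2>
#4 <5,1,2>
R:2↔3 J1 <5,2,2>
P:4↔3 J1 <5,3,2>
#5 <6,3,2>
R:4↔1 J1 <6,4,2>
PS:5↔0 J2 <6,4,3>
PS:3↔5 J2 <6,4,4>
C:5↔2 J2 <6,4,5>
P:4↔5 J1 <6,5,5>
#6 <7,5,5>
C:6↔2 J2 <7,5,6>
3×6 − 2×5 − 1×6 = 2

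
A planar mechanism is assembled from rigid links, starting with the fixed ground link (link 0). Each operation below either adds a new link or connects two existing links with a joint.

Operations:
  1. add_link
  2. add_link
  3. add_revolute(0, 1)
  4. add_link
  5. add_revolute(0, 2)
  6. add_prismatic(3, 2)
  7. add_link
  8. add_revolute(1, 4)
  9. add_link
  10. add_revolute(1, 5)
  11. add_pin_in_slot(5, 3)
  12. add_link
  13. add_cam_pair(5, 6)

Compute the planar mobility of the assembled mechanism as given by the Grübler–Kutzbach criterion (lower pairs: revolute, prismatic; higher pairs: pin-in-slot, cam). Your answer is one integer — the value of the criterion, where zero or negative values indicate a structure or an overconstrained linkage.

M = 6

(L,J1,J2)=(1,0,0); link0 fixed
link1: (2,0,0)
link2: (3,0,0)
R 0-1 [J1]: (3,1,0)
link3: (4,1,0)
R 0-2 [J1]: (4,2,0)
P 3-2 [J1]: (4,3,0)
link4: (5,3,0)
R 1-4 [J1]: (5,4,0)
link5: (6,4,0)
R 1-5 [J1]: (6,5,0)
PS 5-3 [J2]: (6,5,1)
link6: (7,5,1)
C 5-6 [J2]: (7,5,2)
Grübler: 3·6 − 2·5 − 2 = 6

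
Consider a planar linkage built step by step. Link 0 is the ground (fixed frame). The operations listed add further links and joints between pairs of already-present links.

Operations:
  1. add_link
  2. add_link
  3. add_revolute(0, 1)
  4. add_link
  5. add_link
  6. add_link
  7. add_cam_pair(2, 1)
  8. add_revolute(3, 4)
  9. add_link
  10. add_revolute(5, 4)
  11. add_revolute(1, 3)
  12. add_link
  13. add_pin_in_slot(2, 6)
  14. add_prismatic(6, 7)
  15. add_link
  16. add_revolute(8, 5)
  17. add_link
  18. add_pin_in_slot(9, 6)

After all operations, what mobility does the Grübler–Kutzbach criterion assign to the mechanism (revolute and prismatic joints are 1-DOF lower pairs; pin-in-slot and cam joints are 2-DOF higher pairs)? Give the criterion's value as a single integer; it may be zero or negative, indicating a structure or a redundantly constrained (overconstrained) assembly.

(L,J1,J2)=(1,0,0); link0 fixed
link1: (2,0,0)
link2: (3,0,0)
R 0-1 [J1]: (3,1,0)
link3: (4,1,0)
link4: (5,1,0)
link5: (6,1,0)
C 2-1 [J2]: (6,1,1)
R 3-4 [J1]: (6,2,1)
link6: (7,2,1)
R 5-4 [J1]: (7,3,1)
R 1-3 [J1]: (7,4,1)
link7: (8,4,1)
PS 2-6 [J2]: (8,4,2)
P 6-7 [J1]: (8,5,2)
link8: (9,5,2)
R 8-5 [J1]: (9,6,2)
link9: (10,6,2)
PS 9-6 [J2]: (10,6,3)
Grübler: 3·9 − 2·6 − 3 = 12

M = 12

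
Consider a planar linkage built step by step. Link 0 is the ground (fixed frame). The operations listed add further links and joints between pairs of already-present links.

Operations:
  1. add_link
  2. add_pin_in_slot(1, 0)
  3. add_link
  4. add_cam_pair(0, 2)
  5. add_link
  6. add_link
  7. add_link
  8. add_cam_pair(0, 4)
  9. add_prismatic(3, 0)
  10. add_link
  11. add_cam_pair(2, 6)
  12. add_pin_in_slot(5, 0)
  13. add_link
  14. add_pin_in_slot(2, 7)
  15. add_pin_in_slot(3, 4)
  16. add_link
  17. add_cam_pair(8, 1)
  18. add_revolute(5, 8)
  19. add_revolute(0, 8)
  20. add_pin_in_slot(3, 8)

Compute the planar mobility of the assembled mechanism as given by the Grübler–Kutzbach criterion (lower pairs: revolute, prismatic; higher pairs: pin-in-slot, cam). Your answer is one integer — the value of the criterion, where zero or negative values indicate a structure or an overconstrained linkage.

ground; <1,0,0>
#1 <2,0,0>
PS:1↔0 J2 <2,0,1>
#2 <3,0,1>
C:0↔2 J2 <3,0,2>
#3 <4,0,2>
#4 <5,0,2>
#5 <6,0,2>
C:0↔4 J2 <6,0,3>
P:3↔0 J1 <6,1,3>
#6 <7,1,3>
C:2↔6 J2 <7,1,4>
PS:5↔0 J2 <7,1,5>
#7 <8,1,5>
PS:2↔7 J2 <8,1,6>
PS:3↔4 J2 <8,1,7>
#8 <9,1,7>
C:8↔1 J2 <9,1,8>
R:5↔8 J1 <9,2,8>
R:0↔8 J1 <9,3,8>
PS:3↔8 J2 <9,3,9>
3×8 − 2×3 − 1×9 = 9

M = 9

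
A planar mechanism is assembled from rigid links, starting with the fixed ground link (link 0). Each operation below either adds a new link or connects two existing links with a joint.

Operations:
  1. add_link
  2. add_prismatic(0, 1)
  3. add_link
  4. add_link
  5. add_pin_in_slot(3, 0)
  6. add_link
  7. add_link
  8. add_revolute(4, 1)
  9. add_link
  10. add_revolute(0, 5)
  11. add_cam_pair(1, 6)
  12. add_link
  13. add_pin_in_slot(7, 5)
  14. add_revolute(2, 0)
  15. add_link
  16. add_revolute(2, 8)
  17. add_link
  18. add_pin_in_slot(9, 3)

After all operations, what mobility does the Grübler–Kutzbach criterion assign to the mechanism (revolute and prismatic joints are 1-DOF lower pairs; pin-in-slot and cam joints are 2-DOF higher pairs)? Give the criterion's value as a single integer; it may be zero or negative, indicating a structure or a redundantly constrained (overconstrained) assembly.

M = 13

[1;0;0] (link 0 is ground)
L+ [2;0;0]
P(0,1)∈J1 [2;1;0]
L+ [3;1;0]
L+ [4;1;0]
PS(3,0)∈J2 [4;1;1]
L+ [5;1;1]
L+ [6;1;1]
R(4,1)∈J1 [6;2;1]
L+ [7;2;1]
R(0,5)∈J1 [7;3;1]
C(1,6)∈J2 [7;3;2]
L+ [8;3;2]
PS(7,5)∈J2 [8;3;3]
R(2,0)∈J1 [8;4;3]
L+ [9;4;3]
R(2,8)∈J1 [9;5;3]
L+ [10;5;3]
PS(9,3)∈J2 [10;5;4]
mobility = 27 − 10 − 4 = 13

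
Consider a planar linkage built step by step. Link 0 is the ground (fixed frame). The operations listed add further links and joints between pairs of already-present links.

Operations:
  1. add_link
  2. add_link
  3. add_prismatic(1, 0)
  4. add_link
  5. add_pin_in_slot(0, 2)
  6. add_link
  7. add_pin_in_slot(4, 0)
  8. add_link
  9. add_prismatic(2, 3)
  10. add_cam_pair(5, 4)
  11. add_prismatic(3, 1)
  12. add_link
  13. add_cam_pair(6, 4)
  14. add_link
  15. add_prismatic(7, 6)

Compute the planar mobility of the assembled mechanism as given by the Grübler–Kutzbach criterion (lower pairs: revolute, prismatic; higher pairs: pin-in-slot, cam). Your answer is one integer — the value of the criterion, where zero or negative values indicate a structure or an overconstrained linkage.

L=1 J1=0 J2=0
add link → L=2 J1=0 J2=0
add link → L=3 J1=0 J2=0
P@1,0 dof=1 J1 → L=3 J1=1 J2=0
add link → L=4 J1=1 J2=0
PS@0,2 dof=2 J2 → L=4 J1=1 J2=1
add link → L=5 J1=1 J2=1
PS@4,0 dof=2 J2 → L=5 J1=1 J2=2
add link → L=6 J1=1 J2=2
P@2,3 dof=1 J1 → L=6 J1=2 J2=2
C@5,4 dof=2 J2 → L=6 J1=2 J2=3
P@3,1 dof=1 J1 → L=6 J1=3 J2=3
add link → L=7 J1=3 J2=3
C@6,4 dof=2 J2 → L=7 J1=3 J2=4
add link → L=8 J1=3 J2=4
P@7,6 dof=1 J1 → L=8 J1=4 J2=4
M=3(L−1)−2J1−J2=3·7−2·4−4=9

M = 9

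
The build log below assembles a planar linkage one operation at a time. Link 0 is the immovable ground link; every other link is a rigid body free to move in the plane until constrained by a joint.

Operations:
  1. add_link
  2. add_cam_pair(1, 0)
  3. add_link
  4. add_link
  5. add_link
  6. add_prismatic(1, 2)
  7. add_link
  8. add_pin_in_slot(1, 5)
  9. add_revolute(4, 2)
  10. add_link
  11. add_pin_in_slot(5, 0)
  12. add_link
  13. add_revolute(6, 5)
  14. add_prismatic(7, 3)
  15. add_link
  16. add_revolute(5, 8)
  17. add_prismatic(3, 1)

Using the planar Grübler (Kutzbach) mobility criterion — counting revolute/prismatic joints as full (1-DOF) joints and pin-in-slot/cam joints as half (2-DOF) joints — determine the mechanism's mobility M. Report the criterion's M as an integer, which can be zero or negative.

M = 9

L=1 J1=0 J2=0
add link → L=2 J1=0 J2=0
C@1,0 dof=2 J2 → L=2 J1=0 J2=1
add link → L=3 J1=0 J2=1
add link → L=4 J1=0 J2=1
add link → L=5 J1=0 J2=1
P@1,2 dof=1 J1 → L=5 J1=1 J2=1
add link → L=6 J1=1 J2=1
PS@1,5 dof=2 J2 → L=6 J1=1 J2=2
R@4,2 dof=1 J1 → L=6 J1=2 J2=2
add link → L=7 J1=2 J2=2
PS@5,0 dof=2 J2 → L=7 J1=2 J2=3
add link → L=8 J1=2 J2=3
R@6,5 dof=1 J1 → L=8 J1=3 J2=3
P@7,3 dof=1 J1 → L=8 J1=4 J2=3
add link → L=9 J1=4 J2=3
R@5,8 dof=1 J1 → L=9 J1=5 J2=3
P@3,1 dof=1 J1 → L=9 J1=6 J2=3
M=3(L−1)−2J1−J2=3·8−2·6−3=9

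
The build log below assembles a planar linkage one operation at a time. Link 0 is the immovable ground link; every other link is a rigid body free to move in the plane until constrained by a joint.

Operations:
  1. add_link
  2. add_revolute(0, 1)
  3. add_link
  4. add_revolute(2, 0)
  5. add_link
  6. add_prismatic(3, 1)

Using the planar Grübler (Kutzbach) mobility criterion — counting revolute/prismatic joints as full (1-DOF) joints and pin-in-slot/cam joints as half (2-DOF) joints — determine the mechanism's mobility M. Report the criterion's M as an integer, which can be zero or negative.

M = 3

L=1 J1=0 J2=0
add link → L=2 J1=0 J2=0
R@0,1 dof=1 J1 → L=2 J1=1 J2=0
add link → L=3 J1=1 J2=0
R@2,0 dof=1 J1 → L=3 J1=2 J2=0
add link → L=4 J1=2 J2=0
P@3,1 dof=1 J1 → L=4 J1=3 J2=0
M=3(L−1)−2J1−J2=3·3−2·3−0=3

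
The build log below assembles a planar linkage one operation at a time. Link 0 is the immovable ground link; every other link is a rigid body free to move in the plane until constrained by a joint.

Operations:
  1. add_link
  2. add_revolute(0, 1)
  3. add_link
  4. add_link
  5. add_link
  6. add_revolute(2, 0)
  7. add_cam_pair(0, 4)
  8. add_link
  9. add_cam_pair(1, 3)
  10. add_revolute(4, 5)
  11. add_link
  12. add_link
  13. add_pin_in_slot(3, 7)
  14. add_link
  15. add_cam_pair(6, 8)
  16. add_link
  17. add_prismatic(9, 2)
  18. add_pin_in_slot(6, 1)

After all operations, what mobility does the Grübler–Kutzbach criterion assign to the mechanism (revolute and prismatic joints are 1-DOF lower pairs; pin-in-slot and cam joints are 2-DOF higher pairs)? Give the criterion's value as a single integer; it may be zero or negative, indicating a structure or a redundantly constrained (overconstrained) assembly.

M = 14

[1;0;0] (link 0 is ground)
L+ [2;0;0]
R(0,1)∈J1 [2;1;0]
L+ [3;1;0]
L+ [4;1;0]
L+ [5;1;0]
R(2,0)∈J1 [5;2;0]
C(0,4)∈J2 [5;2;1]
L+ [6;2;1]
C(1,3)∈J2 [6;2;2]
R(4,5)∈J1 [6;3;2]
L+ [7;3;2]
L+ [8;3;2]
PS(3,7)∈J2 [8;3;3]
L+ [9;3;3]
C(6,8)∈J2 [9;3;4]
L+ [10;3;4]
P(9,2)∈J1 [10;4;4]
PS(6,1)∈J2 [10;4;5]
mobility = 27 − 8 − 5 = 14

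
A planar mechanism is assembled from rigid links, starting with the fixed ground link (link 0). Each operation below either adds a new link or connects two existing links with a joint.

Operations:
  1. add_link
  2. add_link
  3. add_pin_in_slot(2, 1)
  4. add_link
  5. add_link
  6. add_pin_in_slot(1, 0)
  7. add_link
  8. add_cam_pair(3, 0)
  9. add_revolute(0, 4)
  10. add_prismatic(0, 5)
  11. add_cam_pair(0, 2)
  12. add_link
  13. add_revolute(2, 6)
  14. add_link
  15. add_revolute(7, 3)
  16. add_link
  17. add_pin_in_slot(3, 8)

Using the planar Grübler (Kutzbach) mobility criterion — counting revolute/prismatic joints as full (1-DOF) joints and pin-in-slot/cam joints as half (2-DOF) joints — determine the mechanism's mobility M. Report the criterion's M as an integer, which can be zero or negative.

M = 11

ground; <1,0,0>
#1 <2,0,0>
#2 <3,0,0>
PS:2↔1 J2 <3,0,1>
#3 <4,0,1>
#4 <5,0,1>
PS:1↔0 J2 <5,0,2>
#5 <6,0,2>
C:3↔0 J2 <6,0,3>
R:0↔4 J1 <6,1,3>
P:0↔5 J1 <6,2,3>
C:0↔2 J2 <6,2,4>
#6 <7,2,4>
R:2↔6 J1 <7,3,4>
#7 <8,3,4>
R:7↔3 J1 <8,4,4>
#8 <9,4,4>
PS:3↔8 J2 <9,4,5>
3×8 − 2×4 − 1×5 = 11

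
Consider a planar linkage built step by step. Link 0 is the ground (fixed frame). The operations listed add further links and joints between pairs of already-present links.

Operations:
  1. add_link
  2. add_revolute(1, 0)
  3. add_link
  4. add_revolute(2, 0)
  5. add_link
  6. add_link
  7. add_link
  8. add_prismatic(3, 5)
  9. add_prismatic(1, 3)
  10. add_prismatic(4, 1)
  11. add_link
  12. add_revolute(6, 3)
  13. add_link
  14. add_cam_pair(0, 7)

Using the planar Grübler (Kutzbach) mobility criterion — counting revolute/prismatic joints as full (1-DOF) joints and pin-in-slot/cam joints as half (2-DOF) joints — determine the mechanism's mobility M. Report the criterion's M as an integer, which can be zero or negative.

link 0 = ground. State L|J1|J2 = 1|0|0
+link1  2|0|0
R(1,0) f=1→J1  2|1|0
+link2  3|1|0
R(2,0) f=1→J1  3|2|0
+link3  4|2|0
+link4  5|2|0
+link5  6|2|0
P(3,5) f=1→J1  6|3|0
P(1,3) f=1→J1  6|4|0
P(4,1) f=1→J1  6|5|0
+link6  7|5|0
R(6,3) f=1→J1  7|6|0
+link7  8|6|0
C(0,7) f=2→J2  8|6|1
M = 3(8−1)−2·6−1 = 21−12−1 = 8

M = 8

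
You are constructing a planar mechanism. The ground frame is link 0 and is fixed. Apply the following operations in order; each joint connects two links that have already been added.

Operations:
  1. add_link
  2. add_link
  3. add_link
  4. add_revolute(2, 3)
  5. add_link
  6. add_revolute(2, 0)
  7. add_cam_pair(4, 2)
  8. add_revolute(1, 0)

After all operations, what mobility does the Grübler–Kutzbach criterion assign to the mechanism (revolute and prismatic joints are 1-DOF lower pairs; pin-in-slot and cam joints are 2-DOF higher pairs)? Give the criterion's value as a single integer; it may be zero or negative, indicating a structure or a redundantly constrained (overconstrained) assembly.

L=1 J1=0 J2=0
add link → L=2 J1=0 J2=0
add link → L=3 J1=0 J2=0
add link → L=4 J1=0 J2=0
R@2,3 dof=1 J1 → L=4 J1=1 J2=0
add link → L=5 J1=1 J2=0
R@2,0 dof=1 J1 → L=5 J1=2 J2=0
C@4,2 dof=2 J2 → L=5 J1=2 J2=1
R@1,0 dof=1 J1 → L=5 J1=3 J2=1
M=3(L−1)−2J1−J2=3·4−2·3−1=5

M = 5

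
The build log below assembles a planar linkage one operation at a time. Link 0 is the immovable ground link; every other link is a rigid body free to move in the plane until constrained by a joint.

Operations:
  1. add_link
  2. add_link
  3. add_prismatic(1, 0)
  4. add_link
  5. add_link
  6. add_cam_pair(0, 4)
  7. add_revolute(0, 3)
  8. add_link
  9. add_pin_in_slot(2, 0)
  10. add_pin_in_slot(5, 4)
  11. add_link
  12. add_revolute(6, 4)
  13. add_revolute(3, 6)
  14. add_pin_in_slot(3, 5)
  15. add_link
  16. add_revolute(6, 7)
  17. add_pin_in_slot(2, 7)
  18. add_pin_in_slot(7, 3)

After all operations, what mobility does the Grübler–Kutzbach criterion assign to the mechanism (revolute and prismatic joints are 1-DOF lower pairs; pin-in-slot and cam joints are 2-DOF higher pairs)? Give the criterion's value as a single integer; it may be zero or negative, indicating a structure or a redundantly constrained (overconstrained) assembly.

L=1 J1=0 J2=0
add link → L=2 J1=0 J2=0
add link → L=3 J1=0 J2=0
P@1,0 dof=1 J1 → L=3 J1=1 J2=0
add link → L=4 J1=1 J2=0
add link → L=5 J1=1 J2=0
C@0,4 dof=2 J2 → L=5 J1=1 J2=1
R@0,3 dof=1 J1 → L=5 J1=2 J2=1
add link → L=6 J1=2 J2=1
PS@2,0 dof=2 J2 → L=6 J1=2 J2=2
PS@5,4 dof=2 J2 → L=6 J1=2 J2=3
add link → L=7 J1=2 J2=3
R@6,4 dof=1 J1 → L=7 J1=3 J2=3
R@3,6 dof=1 J1 → L=7 J1=4 J2=3
PS@3,5 dof=2 J2 → L=7 J1=4 J2=4
add link → L=8 J1=4 J2=4
R@6,7 dof=1 J1 → L=8 J1=5 J2=4
PS@2,7 dof=2 J2 → L=8 J1=5 J2=5
PS@7,3 dof=2 J2 → L=8 J1=5 J2=6
M=3(L−1)−2J1−J2=3·7−2·5−6=5

M = 5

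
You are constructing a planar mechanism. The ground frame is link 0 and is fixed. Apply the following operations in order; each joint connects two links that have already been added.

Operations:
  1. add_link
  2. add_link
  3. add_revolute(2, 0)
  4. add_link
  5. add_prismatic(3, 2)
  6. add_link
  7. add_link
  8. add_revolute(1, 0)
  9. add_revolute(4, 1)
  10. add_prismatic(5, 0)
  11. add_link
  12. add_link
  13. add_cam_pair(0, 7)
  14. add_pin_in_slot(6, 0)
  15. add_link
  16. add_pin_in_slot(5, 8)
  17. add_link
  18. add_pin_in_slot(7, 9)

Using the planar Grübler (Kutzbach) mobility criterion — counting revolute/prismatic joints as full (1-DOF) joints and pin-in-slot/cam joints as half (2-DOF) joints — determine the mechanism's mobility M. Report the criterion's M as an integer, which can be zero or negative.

L=1 J1=0 J2=0
add link → L=2 J1=0 J2=0
add link → L=3 J1=0 J2=0
R@2,0 dof=1 J1 → L=3 J1=1 J2=0
add link → L=4 J1=1 J2=0
P@3,2 dof=1 J1 → L=4 J1=2 J2=0
add link → L=5 J1=2 J2=0
add link → L=6 J1=2 J2=0
R@1,0 dof=1 J1 → L=6 J1=3 J2=0
R@4,1 dof=1 J1 → L=6 J1=4 J2=0
P@5,0 dof=1 J1 → L=6 J1=5 J2=0
add link → L=7 J1=5 J2=0
add link → L=8 J1=5 J2=0
C@0,7 dof=2 J2 → L=8 J1=5 J2=1
PS@6,0 dof=2 J2 → L=8 J1=5 J2=2
add link → L=9 J1=5 J2=2
PS@5,8 dof=2 J2 → L=9 J1=5 J2=3
add link → L=10 J1=5 J2=3
PS@7,9 dof=2 J2 → L=10 J1=5 J2=4
M=3(L−1)−2J1−J2=3·9−2·5−4=13

M = 13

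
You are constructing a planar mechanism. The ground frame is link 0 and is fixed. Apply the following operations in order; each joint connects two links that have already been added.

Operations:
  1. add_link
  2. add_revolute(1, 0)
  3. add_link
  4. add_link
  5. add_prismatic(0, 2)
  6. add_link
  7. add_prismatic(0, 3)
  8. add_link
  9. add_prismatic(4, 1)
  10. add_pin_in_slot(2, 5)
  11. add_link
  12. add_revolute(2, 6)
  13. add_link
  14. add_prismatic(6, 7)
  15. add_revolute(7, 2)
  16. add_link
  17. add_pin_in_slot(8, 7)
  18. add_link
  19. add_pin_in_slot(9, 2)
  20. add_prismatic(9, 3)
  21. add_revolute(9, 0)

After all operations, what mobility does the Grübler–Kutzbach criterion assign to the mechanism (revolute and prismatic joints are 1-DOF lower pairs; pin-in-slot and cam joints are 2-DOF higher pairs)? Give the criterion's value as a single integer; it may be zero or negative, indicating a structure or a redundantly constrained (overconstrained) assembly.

(L,J1,J2)=(1,0,0); link0 fixed
link1: (2,0,0)
R 1-0 [J1]: (2,1,0)
link2: (3,1,0)
link3: (4,1,0)
P 0-2 [J1]: (4,2,0)
link4: (5,2,0)
P 0-3 [J1]: (5,3,0)
link5: (6,3,0)
P 4-1 [J1]: (6,4,0)
PS 2-5 [J2]: (6,4,1)
link6: (7,4,1)
R 2-6 [J1]: (7,5,1)
link7: (8,5,1)
P 6-7 [J1]: (8,6,1)
R 7-2 [J1]: (8,7,1)
link8: (9,7,1)
PS 8-7 [J2]: (9,7,2)
link9: (10,7,2)
PS 9-2 [J2]: (10,7,3)
P 9-3 [J1]: (10,8,3)
R 9-0 [J1]: (10,9,3)
Grübler: 3·9 − 2·9 − 3 = 6

M = 6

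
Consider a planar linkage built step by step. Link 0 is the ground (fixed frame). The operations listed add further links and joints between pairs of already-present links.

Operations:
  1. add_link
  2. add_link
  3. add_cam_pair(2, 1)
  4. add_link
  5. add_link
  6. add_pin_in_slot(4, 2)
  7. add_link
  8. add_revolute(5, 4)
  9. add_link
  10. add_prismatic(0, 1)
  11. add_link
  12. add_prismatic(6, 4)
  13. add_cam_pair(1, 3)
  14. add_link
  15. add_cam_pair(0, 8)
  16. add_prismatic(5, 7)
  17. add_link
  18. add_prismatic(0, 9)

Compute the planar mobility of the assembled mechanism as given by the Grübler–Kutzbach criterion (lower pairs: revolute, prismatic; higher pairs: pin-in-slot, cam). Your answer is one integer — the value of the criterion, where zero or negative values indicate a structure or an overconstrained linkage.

L=1 J1=0 J2=0
add link → L=2 J1=0 J2=0
add link → L=3 J1=0 J2=0
C@2,1 dof=2 J2 → L=3 J1=0 J2=1
add link → L=4 J1=0 J2=1
add link → L=5 J1=0 J2=1
PS@4,2 dof=2 J2 → L=5 J1=0 J2=2
add link → L=6 J1=0 J2=2
R@5,4 dof=1 J1 → L=6 J1=1 J2=2
add link → L=7 J1=1 J2=2
P@0,1 dof=1 J1 → L=7 J1=2 J2=2
add link → L=8 J1=2 J2=2
P@6,4 dof=1 J1 → L=8 J1=3 J2=2
C@1,3 dof=2 J2 → L=8 J1=3 J2=3
add link → L=9 J1=3 J2=3
C@0,8 dof=2 J2 → L=9 J1=3 J2=4
P@5,7 dof=1 J1 → L=9 J1=4 J2=4
add link → L=10 J1=4 J2=4
P@0,9 dof=1 J1 → L=10 J1=5 J2=4
M=3(L−1)−2J1−J2=3·9−2·5−4=13

M = 13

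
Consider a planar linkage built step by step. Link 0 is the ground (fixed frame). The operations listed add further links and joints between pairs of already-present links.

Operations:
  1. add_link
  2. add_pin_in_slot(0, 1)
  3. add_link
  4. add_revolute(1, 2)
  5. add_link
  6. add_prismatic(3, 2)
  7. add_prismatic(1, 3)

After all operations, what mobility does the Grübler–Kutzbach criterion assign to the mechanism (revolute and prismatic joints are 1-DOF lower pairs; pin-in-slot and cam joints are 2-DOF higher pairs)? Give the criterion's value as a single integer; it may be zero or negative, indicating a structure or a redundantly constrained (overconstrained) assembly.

M = 2

ground; <1,0,0>
#1 <2,0,0>
PS:0↔1 J2 <2,0,1>
#2 <3,0,1>
R:1↔2 J1 <3,1,1>
#3 <4,1,1>
P:3↔2 J1 <4,2,1>
P:1↔3 J1 <4,3,1>
3×3 − 2×3 − 1×1 = 2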